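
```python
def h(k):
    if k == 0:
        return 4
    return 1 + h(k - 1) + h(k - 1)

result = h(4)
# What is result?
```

h(k) = 1 + 2·h(k-1), h(0)=4. Closed form: (4+1)·2^4 - 1 = 79.

Answer: 79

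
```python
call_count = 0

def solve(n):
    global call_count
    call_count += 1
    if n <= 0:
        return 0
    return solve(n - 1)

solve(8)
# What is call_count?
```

Linear recursion stepping by 1: 9 calls from n=8 down to ≤0.

Answer: 9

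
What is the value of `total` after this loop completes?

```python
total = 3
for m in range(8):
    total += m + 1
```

Start at 3, add 1 to 8 = 39
`total` takes the values: 3 → 4 → 6 → 9 → 13 → 18 → 24 → 31 → 39

Answer: 39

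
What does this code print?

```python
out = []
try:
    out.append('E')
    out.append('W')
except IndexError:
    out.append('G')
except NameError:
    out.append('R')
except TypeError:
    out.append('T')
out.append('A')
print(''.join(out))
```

Execution trace: 'E' (try body) → 'W' (try body, no exception) → 'A' (after the try/except). Output: EWA

Answer: EWA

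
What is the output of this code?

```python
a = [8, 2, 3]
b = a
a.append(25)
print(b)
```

Key concept: basic list aliasing.
Step by step:
`a = [8, 2, 3]` → a = [8, 2, 3]
`b = a` → b = [8, 2, 3] (same object as a)
`a.append(25)` → a = [8, 2, 3, 25] (same object as b); b = [8, 2, 3, 25] (same object as a)
`print(b)` → prints [8, 2, 3, 25]

Answer: [8, 2, 3, 25]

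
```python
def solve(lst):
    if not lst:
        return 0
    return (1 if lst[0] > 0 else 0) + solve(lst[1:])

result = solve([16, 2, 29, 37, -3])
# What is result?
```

Count of positive elements in [16, 2, 29, 37, -3] = 4

Answer: 4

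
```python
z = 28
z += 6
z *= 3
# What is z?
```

Trace:
`z = 28` → z = 28
`z += 6` → z = 34
`z *= 3` → z = 102
So z = 102

Answer: 102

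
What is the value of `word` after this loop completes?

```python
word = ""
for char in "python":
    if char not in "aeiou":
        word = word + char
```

Remove vowels from 'python'
`word` takes the values: "" → "p" → "py" → "pyt" → "pyth" → "pythn"

Answer: "pythn"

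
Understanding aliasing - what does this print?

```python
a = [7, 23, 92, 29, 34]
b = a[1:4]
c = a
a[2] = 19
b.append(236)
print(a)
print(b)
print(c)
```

Key concept: slice vs alias.
Step by step:
`a = [7, 23, 92, 29, 34]` → a = [7, 23, 92, 29, 34]
`b = a[1:4]` → b = [23, 92, 29]
`c = a` → c = [7, 23, 92, 29, 34] (same object as a)
`a[2] = 19` → a = [7, 23, 19, 29, 34] (same object as c); c = [7, 23, 19, 29, 34] (same object as a)
`b.append(236)` → b = [23, 92, 29, 236]
`print(a)` → prints [7, 23, 19, 29, 34]
`print(b)` → prints [23, 92, 29, 236]
`print(c)` → prints [7, 23, 19, 29, 34]

Answer:
[7, 23, 19, 29, 34]
[23, 92, 29, 236]
[7, 23, 19, 29, 34]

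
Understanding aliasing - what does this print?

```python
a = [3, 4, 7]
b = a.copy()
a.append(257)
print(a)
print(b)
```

Key concept: list.copy() creates independent copy.
Step by step:
`a = [3, 4, 7]` → a = [3, 4, 7]
`b = a.copy()` → b = [3, 4, 7]
`a.append(257)` → a = [3, 4, 7, 257]
`print(a)` → prints [3, 4, 7, 257]
`print(b)` → prints [3, 4, 7]

Answer:
[3, 4, 7, 257]
[3, 4, 7]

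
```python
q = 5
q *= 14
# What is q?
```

Trace:
`q = 5` → q = 5
`q *= 14` → q = 70
So q = 70

Answer: 70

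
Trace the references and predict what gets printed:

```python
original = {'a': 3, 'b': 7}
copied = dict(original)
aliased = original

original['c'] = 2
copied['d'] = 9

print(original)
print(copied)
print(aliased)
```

Key concept: dict() creates copy, assignment creates alias.
Step by step:
`original = {'a': 3, 'b': 7}` → original = {'a': 3, 'b': 7}
`copied = dict(original)` → copied = {'a': 3, 'b': 7}
`aliased = original` → aliased = {'a': 3, 'b': 7} (same object as original)
`original['c'] = 2` → original = {'a': 3, 'b': 7, 'c': 2} (same object as aliased); aliased = {'a': 3, 'b': 7, 'c': 2} (same object as original)
`copied['d'] = 9` → copied = {'a': 3, 'b': 7, 'd': 9}
`print(original)` → prints {'a': 3, 'b': 7, 'c': 2}
`print(copied)` → prints {'a': 3, 'b': 7, 'd': 9}
`print(aliased)` → prints {'a': 3, 'b': 7, 'c': 2}

Answer:
{'a': 3, 'b': 7, 'c': 2}
{'a': 3, 'b': 7, 'd': 9}
{'a': 3, 'b': 7, 'c': 2}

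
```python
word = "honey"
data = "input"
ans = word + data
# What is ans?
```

Trace:
`word = "honey"` → word = 'honey'
`data = "input"` → data = 'input'
`ans = word + data` → ans = 'honeyinput'
So ans = 'honeyinput'

Answer: 'honeyinput'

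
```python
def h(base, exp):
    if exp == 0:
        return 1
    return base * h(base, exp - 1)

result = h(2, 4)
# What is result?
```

h(2, 4) = 2 * 2 * 2 * 2 = 16

Answer: 16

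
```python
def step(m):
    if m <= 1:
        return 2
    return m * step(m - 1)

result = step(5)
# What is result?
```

step(5) = 5 * 4 * 3 * 2 * 2 = 240

Answer: 240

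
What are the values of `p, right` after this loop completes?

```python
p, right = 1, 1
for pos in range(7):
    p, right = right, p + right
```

Fibonacci: after 7 iterations
`p, right` takes the values: (1, 1) → (1, 2) → (2, 3) → (3, 5) → (5, 8) → (8, 13) → (13, 21) → (21, 34)

Answer: 21, 34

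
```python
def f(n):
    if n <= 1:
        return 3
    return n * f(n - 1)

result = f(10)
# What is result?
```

f(10) = 10 * 9 * 8 * 7 * 6 * 5 * 4 * 3 * 2 * 3 = 10886400

Answer: 10886400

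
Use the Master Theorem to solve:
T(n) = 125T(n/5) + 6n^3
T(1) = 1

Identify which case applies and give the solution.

a=125, b=5, f(n)=6n^3. log_5(125) = 3. Since c=3 = 3, Case 2 applies: T(n) = Θ(n^log_b(a) · log n) = O(n^3 log n).

Answer: O(n^3 log n) - Case 2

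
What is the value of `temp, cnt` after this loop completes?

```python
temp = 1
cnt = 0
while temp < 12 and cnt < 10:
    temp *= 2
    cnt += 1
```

Double until >= 12 or 10 iterations
`temp, cnt` takes the values: (1, 0) → (2, 0) → (2, 1) → (4, 1) → (4, 2) → (8, 2) → (8, 3) → (16, 3) → (16, 4)

Answer: 16, 4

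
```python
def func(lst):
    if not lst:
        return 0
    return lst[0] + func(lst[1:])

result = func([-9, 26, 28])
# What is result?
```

(-9) + 26 + 28 + 0 = 45

Answer: 45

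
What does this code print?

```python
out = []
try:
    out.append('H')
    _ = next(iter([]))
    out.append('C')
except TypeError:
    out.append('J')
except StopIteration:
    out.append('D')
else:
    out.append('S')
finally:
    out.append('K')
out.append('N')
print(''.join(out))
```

Execution trace: 'H' (try body) → 'D' (except StopIteration) → 'K' (finally) → 'N' (after the try/except). Output: HDKN

Answer: HDKN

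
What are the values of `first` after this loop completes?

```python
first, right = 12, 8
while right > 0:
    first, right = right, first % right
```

GCD of 12 and 8
`first` takes the values: 12 → 8 → 4

Answer: 4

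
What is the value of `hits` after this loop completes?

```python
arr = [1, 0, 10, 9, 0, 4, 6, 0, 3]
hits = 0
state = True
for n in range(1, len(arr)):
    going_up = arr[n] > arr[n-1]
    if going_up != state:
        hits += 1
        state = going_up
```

Count direction changes in [1, 0, 10, 9, 0, 4, 6, 0, 3]
`hits` takes the values: 0 → 1 → 2 → 3 → 4 → 5 → 6

Answer: 6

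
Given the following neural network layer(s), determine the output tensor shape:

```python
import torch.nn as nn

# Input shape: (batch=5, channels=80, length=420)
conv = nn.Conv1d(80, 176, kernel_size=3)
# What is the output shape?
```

Input: (5, 80, 420) -> Output: (5, 176, 418)

Answer: (5, 176, 418)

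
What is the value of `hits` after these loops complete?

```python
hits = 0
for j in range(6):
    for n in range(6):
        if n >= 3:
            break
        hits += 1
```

Inner breaks at 3, outer runs 6 times
`hits` takes the values: 0 → 1 → 2 → 3 → 4 → 5 → 6 → 7 → 8 → 9 → 10 → 11 → 12 → 13 → 14 → 15 → 16 → 17 → 18

Answer: 18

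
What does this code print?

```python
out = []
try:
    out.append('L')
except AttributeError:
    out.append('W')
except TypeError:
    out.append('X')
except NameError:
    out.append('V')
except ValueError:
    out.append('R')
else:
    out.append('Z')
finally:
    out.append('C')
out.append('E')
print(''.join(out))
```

Execution trace: 'L' (try body, no exception) → 'Z' (else) → 'C' (finally) → 'E' (after the try/except). Output: LZCE

Answer: LZCE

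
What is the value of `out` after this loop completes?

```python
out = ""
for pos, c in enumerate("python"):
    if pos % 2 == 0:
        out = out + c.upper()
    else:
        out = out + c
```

Uppercase even positions in 'python'
`out` takes the values: "" → "P" → "Py" → "PyT" → "PyTh" → "PyThO" → "PyThOn"

Answer: "PyThOn"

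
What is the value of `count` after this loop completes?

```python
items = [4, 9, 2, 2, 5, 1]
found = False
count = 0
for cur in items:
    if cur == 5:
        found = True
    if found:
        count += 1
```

Count elements after first 5 in [4, 9, 2, 2, 5, 1]
`count` takes the values: 0 → 1 → 2

Answer: 2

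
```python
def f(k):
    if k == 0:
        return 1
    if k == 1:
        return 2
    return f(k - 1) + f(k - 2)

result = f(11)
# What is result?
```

Build up from base cases: f(0)=1, f(1)=2, f(2)=3, f(3)=5, f(4)=8, f(5)=13, f(6)=21, ..., f(11)=233

Answer: 233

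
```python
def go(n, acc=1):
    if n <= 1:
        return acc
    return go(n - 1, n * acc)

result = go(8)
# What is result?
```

Accumulator trace (n, acc): (8, 1) -> (7, 8) -> (6, 56) -> (5, 336) -> (4, 1680) -> (3, 6720) -> (2, 20160) -> (1, 40320) -> return 40320

Answer: 40320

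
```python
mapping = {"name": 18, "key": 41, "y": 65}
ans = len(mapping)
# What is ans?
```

Trace:
`mapping = {"name": 18, "key": 41, "y": 65}` → mapping = {'name': 18, 'key': 41, 'y': 65}
`ans = len(mapping)` → ans = 3
So ans = 3

Answer: 3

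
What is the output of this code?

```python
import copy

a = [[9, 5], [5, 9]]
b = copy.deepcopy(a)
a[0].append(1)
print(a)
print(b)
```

Key concept: deep copy is fully independent.
Step by step:
`a = [[9, 5], [5, 9]]` → a = [[9, 5], [5, 9]]
`b = copy.deepcopy(a)` → b = [[9, 5], [5, 9]]
`a[0].append(1)` → a = [[9, 5, 1], [5, 9]]
`print(a)` → prints [[9, 5, 1], [5, 9]]
`print(b)` → prints [[9, 5], [5, 9]]

Answer:
[[9, 5, 1], [5, 9]]
[[9, 5], [5, 9]]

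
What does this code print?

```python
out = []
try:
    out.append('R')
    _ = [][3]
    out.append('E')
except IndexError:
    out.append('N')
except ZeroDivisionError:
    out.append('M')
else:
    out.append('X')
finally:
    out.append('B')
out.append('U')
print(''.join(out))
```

Execution trace: 'R' (try body) → 'N' (except IndexError) → 'B' (finally) → 'U' (after the try/except). Output: RNBU

Answer: RNBU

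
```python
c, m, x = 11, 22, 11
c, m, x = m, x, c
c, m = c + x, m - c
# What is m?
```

Trace:
`c, m, x = 11, 22, 11` → c = 11; m = 22; x = 11
`c, m, x = m, x, c` → c = 22; m = 11; x = 11
`c, m = c + x, m - c` → c = 33; m = -11
So m = -11

Answer: -11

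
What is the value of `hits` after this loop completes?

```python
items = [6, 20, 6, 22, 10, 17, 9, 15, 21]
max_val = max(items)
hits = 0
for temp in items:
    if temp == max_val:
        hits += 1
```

Count of max value 22 in [6, 20, 6, 22, 10, 17, 9, 15, 21]
`hits` takes the values: 0 → 1

Answer: 1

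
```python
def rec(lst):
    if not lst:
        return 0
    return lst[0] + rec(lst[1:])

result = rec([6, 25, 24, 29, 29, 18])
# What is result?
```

6 + 25 + 24 + 29 + 29 + 18 + 0 = 131

Answer: 131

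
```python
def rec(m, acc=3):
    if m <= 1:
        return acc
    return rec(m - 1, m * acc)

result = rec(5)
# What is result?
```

Accumulator trace (n, acc): (5, 3) -> (4, 15) -> (3, 60) -> (2, 180) -> (1, 360) -> return 360

Answer: 360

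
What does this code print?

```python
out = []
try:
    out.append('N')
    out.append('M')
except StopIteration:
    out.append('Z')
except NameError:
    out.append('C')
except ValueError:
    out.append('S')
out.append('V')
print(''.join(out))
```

Execution trace: 'N' (try body) → 'M' (try body, no exception) → 'V' (after the try/except). Output: NMV

Answer: NMV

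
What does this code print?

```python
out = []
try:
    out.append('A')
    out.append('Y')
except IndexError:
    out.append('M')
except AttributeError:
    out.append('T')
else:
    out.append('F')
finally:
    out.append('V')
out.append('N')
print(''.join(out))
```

Execution trace: 'A' (try body) → 'Y' (try body, no exception) → 'F' (else) → 'V' (finally) → 'N' (after the try/except). Output: AYFVN

Answer: AYFVN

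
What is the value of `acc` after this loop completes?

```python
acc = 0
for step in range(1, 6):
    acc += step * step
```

Sum of squares 1² to 5² = 55
`acc` takes the values: 0 → 1 → 5 → 14 → 30 → 55

Answer: 55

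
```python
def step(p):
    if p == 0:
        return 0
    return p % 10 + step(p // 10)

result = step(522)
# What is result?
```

Sum of digits of 522: 2 + 2 + 5 = 9

Answer: 9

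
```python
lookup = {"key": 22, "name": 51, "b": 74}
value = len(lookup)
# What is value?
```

Trace:
`lookup = {"key": 22, "name": 51, "b": 74}` → lookup = {'key': 22, 'name': 51, 'b': 74}
`value = len(lookup)` → value = 3
So value = 3

Answer: 3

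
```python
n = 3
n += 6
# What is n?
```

Trace:
`n = 3` → n = 3
`n += 6` → n = 9
So n = 9

Answer: 9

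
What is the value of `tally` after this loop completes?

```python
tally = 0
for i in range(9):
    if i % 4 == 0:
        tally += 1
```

Count numbers divisible by 4 in range(9)
`tally` takes the values: 0 → 1 → 2 → 3

Answer: 3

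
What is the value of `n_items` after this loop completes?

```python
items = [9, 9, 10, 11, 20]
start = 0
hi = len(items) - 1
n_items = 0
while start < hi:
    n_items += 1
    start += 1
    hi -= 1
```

Iterations until pointers meet (list length 5)
`n_items` takes the values: 0 → 1 → 2

Answer: 2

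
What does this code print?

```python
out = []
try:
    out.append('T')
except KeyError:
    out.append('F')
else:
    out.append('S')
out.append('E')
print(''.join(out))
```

Execution trace: 'T' (try body, no exception) → 'S' (else) → 'E' (after the try/except). Output: TSE

Answer: TSE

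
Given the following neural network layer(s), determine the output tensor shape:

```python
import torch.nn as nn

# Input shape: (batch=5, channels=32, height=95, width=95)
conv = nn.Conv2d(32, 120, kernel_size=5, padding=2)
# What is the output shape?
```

Input: (5, 32, 95, 95) -> Output: (5, 120, 95, 95)

Answer: (5, 120, 95, 95)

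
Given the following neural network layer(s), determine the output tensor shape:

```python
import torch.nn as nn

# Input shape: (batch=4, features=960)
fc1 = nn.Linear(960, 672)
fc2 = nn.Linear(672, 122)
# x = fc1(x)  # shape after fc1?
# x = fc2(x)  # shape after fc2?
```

Input: (4, 960) -> after fc1: (4, 672) -> Output: (4, 122)

Answer: (4, 122)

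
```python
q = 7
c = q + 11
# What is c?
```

Trace:
`q = 7` → q = 7
`c = q + 11` → c = 18
So c = 18

Answer: 18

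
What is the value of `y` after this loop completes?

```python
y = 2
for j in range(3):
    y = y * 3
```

Multiply by 3, 3 times: 2 * 3^3 = 54
`y` takes the values: 2 → 6 → 18 → 54

Answer: 54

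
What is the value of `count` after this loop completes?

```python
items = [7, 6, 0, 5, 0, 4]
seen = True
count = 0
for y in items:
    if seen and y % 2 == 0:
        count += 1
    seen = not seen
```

Count even values at even positions
`count` takes the values: 0 → 1 → 2

Answer: 2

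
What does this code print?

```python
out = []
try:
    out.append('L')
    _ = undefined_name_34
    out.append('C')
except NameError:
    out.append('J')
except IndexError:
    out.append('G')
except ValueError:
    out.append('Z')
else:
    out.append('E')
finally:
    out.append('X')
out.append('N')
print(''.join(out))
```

Execution trace: 'L' (try body) → 'J' (except NameError) → 'X' (finally) → 'N' (after the try/except). Output: LJXN

Answer: LJXN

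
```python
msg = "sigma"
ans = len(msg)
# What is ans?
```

Trace:
`msg = "sigma"` → msg = 'sigma'
`ans = len(msg)` → ans = 5
So ans = 5

Answer: 5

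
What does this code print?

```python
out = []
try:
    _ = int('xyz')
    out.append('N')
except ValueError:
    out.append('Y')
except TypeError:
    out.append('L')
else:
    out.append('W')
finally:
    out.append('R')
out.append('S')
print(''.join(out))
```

Execution trace: 'Y' (except ValueError) → 'R' (finally) → 'S' (after the try/except). Output: YRS

Answer: YRS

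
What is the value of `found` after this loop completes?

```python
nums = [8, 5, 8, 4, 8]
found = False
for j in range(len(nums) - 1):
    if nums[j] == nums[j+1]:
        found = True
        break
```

Check consecutive duplicates in [8, 5, 8, 4, 8]
`found` takes the values: False

Answer: False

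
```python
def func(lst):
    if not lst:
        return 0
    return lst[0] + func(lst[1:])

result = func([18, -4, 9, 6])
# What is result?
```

18 + (-4) + 9 + 6 + 0 = 29

Answer: 29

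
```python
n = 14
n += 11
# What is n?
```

Trace:
`n = 14` → n = 14
`n += 11` → n = 25
So n = 25

Answer: 25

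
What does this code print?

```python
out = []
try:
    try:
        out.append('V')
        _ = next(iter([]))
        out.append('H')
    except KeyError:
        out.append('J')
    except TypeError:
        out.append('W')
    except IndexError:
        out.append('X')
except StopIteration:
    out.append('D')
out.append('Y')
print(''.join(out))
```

Execution trace: 'V' (try body) → 'D' (outer except StopIteration) → 'Y' (after the try/except). Output: VDY

Answer: VDY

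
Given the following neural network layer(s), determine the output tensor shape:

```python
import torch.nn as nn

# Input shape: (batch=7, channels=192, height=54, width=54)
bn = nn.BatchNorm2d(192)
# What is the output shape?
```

Input: (7, 192, 54, 54) -> Output: (7, 192, 54, 54)

Answer: (7, 192, 54, 54)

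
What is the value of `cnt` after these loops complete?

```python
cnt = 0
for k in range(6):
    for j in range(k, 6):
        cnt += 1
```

Upper triangle: 6 + 5 + ... + 1
`cnt` takes the values: 0 → 1 → 2 → 3 → 4 → 5 → 6 → 7 → 8 → 9 → 10 → 11 → 12 → 13 → 14 → 15 → 16 → 17 → 18 → 19 → 20 → 21

Answer: 21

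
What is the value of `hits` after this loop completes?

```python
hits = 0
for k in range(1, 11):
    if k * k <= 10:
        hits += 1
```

Count numbers where k² ≤ 10
`hits` takes the values: 0 → 1 → 2 → 3

Answer: 3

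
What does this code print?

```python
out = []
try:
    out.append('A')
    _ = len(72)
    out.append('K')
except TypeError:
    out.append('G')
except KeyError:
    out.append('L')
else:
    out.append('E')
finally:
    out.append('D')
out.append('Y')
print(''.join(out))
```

Execution trace: 'A' (try body) → 'G' (except TypeError) → 'D' (finally) → 'Y' (after the try/except). Output: AGDY

Answer: AGDY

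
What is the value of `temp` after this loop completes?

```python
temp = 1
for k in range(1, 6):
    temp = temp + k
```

Start at 1, add 1 through 5
`temp` takes the values: 1 → 2 → 4 → 7 → 11 → 16

Answer: 16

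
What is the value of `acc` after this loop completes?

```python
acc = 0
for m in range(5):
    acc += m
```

Sum of 0 to 4 = 10
`acc` takes the values: 0 → 1 → 3 → 6 → 10

Answer: 10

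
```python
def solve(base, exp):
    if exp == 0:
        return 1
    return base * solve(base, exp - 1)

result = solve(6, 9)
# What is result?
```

solve(6, 9) = 6 * 6 * 6 * 6 * 6 * 6 * 6 * 6 * 6 = 10077696

Answer: 10077696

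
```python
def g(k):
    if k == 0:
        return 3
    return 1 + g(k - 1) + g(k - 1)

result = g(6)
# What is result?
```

g(k) = 1 + 2·g(k-1), g(0)=3. Closed form: (3+1)·2^6 - 1 = 255.

Answer: 255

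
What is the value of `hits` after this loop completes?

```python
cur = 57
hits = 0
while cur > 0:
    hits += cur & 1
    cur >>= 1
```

Count set bits in 57 (binary: 0b111001)
`hits` takes the values: 0 → 1 → 2 → 3 → 4

Answer: 4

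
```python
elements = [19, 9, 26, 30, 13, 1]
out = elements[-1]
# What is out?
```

Trace:
`elements = [19, 9, 26, 30, 13, 1]` → elements = [19, 9, 26, 30, 13, 1]
`out = elements[-1]` → out = 1
So out = 1

Answer: 1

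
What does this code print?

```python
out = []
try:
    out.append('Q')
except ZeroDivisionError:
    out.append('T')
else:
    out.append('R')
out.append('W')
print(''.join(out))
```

Execution trace: 'Q' (try body, no exception) → 'R' (else) → 'W' (after the try/except). Output: QRW

Answer: QRW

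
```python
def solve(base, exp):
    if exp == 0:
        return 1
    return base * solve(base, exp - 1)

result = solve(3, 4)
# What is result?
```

solve(3, 4) = 3 * 3 * 3 * 3 = 81

Answer: 81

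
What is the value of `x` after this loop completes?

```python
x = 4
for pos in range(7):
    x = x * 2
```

Multiply by 2, 7 times: 4 * 2^7 = 512
`x` takes the values: 4 → 8 → 16 → 32 → 64 → 128 → 256 → 512

Answer: 512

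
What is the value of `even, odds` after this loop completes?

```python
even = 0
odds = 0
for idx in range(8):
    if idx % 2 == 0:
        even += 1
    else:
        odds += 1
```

Count evens and odds in range(8)
`even, odds` takes the values: (0, 0) → (1, 0) → (1, 1) → (2, 1) → (2, 2) → (3, 2) → (3, 3) → (4, 3) → (4, 4)

Answer: 4, 4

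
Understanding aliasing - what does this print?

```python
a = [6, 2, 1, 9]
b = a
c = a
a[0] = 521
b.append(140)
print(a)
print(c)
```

Key concept: multiple aliases.
Step by step:
`a = [6, 2, 1, 9]` → a = [6, 2, 1, 9]
`b = a` → b = [6, 2, 1, 9] (same object as a)
`c = a` → c = [6, 2, 1, 9] (same object as a, b)
`a[0] = 521` → a = [521, 2, 1, 9] (same object as b, c); b = [521, 2, 1, 9] (same object as a, c); c = [521, 2, 1, 9] (same object as a, b)
`b.append(140)` → a = [521, 2, 1, 9, 140] (same object as b, c); b = [521, 2, 1, 9, 140] (same object as a, c); c = [521, 2, 1, 9, 140] (same object as a, b)
`print(a)` → prints [521, 2, 1, 9, 140]
`print(c)` → prints [521, 2, 1, 9, 140]

Answer:
[521, 2, 1, 9, 140]
[521, 2, 1, 9, 140]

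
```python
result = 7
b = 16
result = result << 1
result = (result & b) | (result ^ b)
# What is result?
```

Trace:
`result = 7` → result = 7
`b = 16` → b = 16
`result = result << 1` → result = 14
`result = (result & b) | (result ^ b)` → result = 30
So result = 30

Answer: 30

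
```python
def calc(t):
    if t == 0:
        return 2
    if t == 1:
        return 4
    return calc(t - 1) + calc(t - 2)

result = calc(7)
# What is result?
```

Build up from base cases: calc(0)=2, calc(1)=4, calc(2)=6, calc(3)=10, calc(4)=16, calc(5)=26, calc(6)=42, ..., calc(7)=68

Answer: 68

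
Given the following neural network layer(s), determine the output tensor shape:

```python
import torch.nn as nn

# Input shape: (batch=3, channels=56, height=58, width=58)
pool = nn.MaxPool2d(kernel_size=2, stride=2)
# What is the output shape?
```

Input: (3, 56, 58, 58) -> Output: (3, 56, 29, 29)

Answer: (3, 56, 29, 29)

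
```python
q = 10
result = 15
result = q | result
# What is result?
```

Trace:
`q = 10` → q = 10
`result = 15` → result = 15
`result = q | result` → result = 15
So result = 15

Answer: 15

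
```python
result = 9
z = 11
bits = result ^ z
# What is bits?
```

Trace:
`result = 9` → result = 9
`z = 11` → z = 11
`bits = result ^ z` → bits = 2
So bits = 2

Answer: 2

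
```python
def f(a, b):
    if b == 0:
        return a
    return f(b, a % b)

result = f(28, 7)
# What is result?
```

f(28, 7) -> f(7, 0) -> 7

Answer: 7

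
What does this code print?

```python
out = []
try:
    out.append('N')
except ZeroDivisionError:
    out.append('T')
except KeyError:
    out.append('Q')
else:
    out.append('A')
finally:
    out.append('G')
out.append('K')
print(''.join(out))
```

Execution trace: 'N' (try body, no exception) → 'A' (else) → 'G' (finally) → 'K' (after the try/except). Output: NAGK

Answer: NAGK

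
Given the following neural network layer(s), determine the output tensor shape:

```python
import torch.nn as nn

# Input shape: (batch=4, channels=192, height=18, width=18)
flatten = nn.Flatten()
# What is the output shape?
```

Input: (4, 192, 18, 18) -> Output: (4, 62208)

Answer: (4, 62208)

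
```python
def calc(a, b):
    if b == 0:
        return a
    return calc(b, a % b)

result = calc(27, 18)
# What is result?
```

calc(27, 18) -> calc(18, 9) -> calc(9, 0) -> 9

Answer: 9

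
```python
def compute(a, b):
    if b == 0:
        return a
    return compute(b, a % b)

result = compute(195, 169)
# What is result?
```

compute(195, 169) -> compute(169, 26) -> compute(26, 13) -> compute(13, 0) -> 13

Answer: 13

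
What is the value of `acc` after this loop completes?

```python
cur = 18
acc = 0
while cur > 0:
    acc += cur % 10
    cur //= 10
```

Sum digits of 18
`acc` takes the values: 0 → 8 → 9

Answer: 9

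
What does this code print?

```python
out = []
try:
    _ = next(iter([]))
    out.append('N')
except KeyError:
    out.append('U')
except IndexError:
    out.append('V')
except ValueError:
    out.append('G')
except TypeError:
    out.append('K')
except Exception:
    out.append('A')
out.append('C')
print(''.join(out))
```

Execution trace: 'A' (except Exception) → 'C' (after the try/except). Output: AC

Answer: AC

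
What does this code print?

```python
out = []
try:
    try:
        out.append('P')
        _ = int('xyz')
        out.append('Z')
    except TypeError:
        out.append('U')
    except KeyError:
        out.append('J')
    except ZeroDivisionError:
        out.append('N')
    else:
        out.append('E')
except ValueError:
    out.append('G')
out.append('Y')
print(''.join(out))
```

Execution trace: 'P' (try body) → 'G' (outer except ValueError) → 'Y' (after the try/except). Output: PGY

Answer: PGY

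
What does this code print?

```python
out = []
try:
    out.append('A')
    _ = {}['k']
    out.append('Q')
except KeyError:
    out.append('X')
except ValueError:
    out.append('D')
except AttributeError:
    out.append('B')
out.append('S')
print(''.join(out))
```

Execution trace: 'A' (try body) → 'X' (except KeyError) → 'S' (after the try/except). Output: AXS

Answer: AXS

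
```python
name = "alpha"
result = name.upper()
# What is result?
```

Trace:
`name = "alpha"` → name = 'alpha'
`result = name.upper()` → result = 'ALPHA'
So result = 'ALPHA'

Answer: 'ALPHA'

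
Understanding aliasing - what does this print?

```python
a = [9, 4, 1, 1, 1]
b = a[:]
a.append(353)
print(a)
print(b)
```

Key concept: slice [:] creates copy.
Step by step:
`a = [9, 4, 1, 1, 1]` → a = [9, 4, 1, 1, 1]
`b = a[:]` → b = [9, 4, 1, 1, 1]
`a.append(353)` → a = [9, 4, 1, 1, 1, 353]
`print(a)` → prints [9, 4, 1, 1, 1, 353]
`print(b)` → prints [9, 4, 1, 1, 1]

Answer:
[9, 4, 1, 1, 1, 353]
[9, 4, 1, 1, 1]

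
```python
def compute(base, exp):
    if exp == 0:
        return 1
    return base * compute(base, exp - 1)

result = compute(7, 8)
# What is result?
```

compute(7, 8) = 7 * 7 * 7 * 7 * 7 * 7 * 7 * 7 = 5764801

Answer: 5764801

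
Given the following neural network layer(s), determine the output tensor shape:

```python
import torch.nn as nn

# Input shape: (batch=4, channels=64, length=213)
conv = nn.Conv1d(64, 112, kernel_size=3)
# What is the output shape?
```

Input: (4, 64, 213) -> Output: (4, 112, 211)

Answer: (4, 112, 211)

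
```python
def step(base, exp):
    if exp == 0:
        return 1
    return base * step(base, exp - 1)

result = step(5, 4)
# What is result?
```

step(5, 4) = 5 * 5 * 5 * 5 = 625

Answer: 625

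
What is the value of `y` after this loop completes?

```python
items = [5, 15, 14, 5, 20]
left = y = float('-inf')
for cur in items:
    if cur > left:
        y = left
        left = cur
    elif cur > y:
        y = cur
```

Second largest (with repeats) in [5, 15, 14, 5, 20]
`y` takes the values: -inf → 5 → 14 → 15

Answer: 15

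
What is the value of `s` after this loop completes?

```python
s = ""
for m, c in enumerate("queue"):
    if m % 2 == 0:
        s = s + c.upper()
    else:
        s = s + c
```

Uppercase even positions in 'queue'
`s` takes the values: "" → "Q" → "Qu" → "QuE" → "QuEu" → "QuEuE"

Answer: "QuEuE"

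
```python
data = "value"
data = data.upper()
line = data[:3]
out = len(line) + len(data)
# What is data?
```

Trace:
`data = "value"` → data = 'value'
`data = data.upper()` → data = 'VALUE'
`line = data[:3]` → line = 'VAL'
`out = len(line) + len(data)` → out = 8
So data = 'VALUE'

Answer: 'VALUE'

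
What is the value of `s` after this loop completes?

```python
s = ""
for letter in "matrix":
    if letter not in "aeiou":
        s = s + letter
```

Remove vowels from 'matrix'
`s` takes the values: "" → "m" → "mt" → "mtr" → "mtrx"

Answer: "mtrx"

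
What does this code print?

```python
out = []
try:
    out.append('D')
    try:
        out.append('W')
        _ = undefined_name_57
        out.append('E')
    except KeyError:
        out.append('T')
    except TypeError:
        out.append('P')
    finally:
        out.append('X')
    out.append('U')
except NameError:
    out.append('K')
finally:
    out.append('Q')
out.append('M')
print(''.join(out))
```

Execution trace: 'D' (try body) → 'W' (inner try body) → 'X' (inner finally) → 'K' (except NameError) → 'Q' (finally) → 'M' (after the try/except). Output: DWXKQM

Answer: DWXKQM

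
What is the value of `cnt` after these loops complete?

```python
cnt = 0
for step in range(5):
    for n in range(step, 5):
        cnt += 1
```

Upper triangle: 5 + 4 + ... + 1
`cnt` takes the values: 0 → 1 → 2 → 3 → 4 → 5 → 6 → 7 → 8 → 9 → 10 → 11 → 12 → 13 → 14 → 15

Answer: 15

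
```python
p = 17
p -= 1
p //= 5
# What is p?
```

Trace:
`p = 17` → p = 17
`p -= 1` → p = 16
`p //= 5` → p = 3
So p = 3

Answer: 3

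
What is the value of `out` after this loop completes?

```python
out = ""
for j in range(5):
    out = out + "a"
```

Repeat 'a' 5 times
`out` takes the values: "" → "a" → "aa" → "aaa" → "aaaa" → "aaaaa"

Answer: "aaaaa"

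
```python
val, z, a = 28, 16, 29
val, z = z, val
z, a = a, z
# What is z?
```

Trace:
`val, z, a = 28, 16, 29` → val = 28; z = 16; a = 29
`val, z = z, val` → val = 16; z = 28
`z, a = a, z` → z = 29; a = 28
So z = 29

Answer: 29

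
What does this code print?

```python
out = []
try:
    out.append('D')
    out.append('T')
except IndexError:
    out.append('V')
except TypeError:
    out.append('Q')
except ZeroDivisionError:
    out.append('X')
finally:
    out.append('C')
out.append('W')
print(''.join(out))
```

Execution trace: 'D' (try body) → 'T' (try body, no exception) → 'C' (finally) → 'W' (after the try/except). Output: DTCW

Answer: DTCW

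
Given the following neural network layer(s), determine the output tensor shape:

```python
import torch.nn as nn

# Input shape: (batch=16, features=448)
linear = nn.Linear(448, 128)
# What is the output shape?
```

Input: (16, 448) -> Output: (16, 128)

Answer: (16, 128)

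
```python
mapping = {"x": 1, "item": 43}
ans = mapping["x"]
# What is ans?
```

Trace:
`mapping = {"x": 1, "item": 43}` → mapping = {'x': 1, 'item': 43}
`ans = mapping["x"]` → ans = 1
So ans = 1

Answer: 1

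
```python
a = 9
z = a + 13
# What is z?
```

Trace:
`a = 9` → a = 9
`z = a + 13` → z = 22
So z = 22

Answer: 22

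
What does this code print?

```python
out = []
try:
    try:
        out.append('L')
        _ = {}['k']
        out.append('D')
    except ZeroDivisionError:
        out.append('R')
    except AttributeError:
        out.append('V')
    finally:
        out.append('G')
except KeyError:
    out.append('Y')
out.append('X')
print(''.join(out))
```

Execution trace: 'L' (try body) → 'G' (finally) → 'Y' (outer except KeyError) → 'X' (after the try/except). Output: LGYX

Answer: LGYX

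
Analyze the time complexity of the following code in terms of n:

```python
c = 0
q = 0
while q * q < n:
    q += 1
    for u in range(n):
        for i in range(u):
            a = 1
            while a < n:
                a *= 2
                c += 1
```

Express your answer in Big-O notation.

Each loop level contributes: √n × n × n × log n. Multiplying the contributions gives O(n^2√n log n).

Answer: O(n^2√n log n)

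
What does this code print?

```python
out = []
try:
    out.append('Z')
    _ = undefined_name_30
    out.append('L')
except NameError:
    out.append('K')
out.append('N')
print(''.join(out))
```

Execution trace: 'Z' (try body) → 'K' (except NameError) → 'N' (after the try/except). Output: ZKN

Answer: ZKN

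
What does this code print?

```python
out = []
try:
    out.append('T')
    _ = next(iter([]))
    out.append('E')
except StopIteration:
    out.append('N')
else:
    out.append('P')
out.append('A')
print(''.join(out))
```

Execution trace: 'T' (try body) → 'N' (except StopIteration) → 'A' (after the try/except). Output: TNA

Answer: TNA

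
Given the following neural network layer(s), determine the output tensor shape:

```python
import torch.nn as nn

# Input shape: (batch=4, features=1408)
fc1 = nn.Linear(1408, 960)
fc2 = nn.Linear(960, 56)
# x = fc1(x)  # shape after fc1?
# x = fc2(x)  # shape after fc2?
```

Input: (4, 1408) -> after fc1: (4, 960) -> Output: (4, 56)

Answer: (4, 56)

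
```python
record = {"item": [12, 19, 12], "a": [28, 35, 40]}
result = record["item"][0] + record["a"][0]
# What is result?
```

Trace:
`record = {"item": [12, 19, 12], "a": [28, 35, 40]}` → record = {'item': [12, 19, 12], 'a': [28, 35, 40]}
`result = record["item"][0] + record["a"][0]` → result = 40
So result = 40

Answer: 40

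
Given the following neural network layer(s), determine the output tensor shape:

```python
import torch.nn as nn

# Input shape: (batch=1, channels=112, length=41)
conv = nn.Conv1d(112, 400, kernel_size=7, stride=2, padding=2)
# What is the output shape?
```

Input: (1, 112, 41) -> Output: (1, 400, 20)

Answer: (1, 400, 20)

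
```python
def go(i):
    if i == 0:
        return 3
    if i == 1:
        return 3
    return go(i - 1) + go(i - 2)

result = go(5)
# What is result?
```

Build up from base cases: go(0)=3, go(1)=3, go(2)=6, go(3)=9, go(4)=15, go(5)=24

Answer: 24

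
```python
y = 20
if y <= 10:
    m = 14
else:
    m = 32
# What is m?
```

Trace:
`y = 20` → y = 20
`if y <= 10: ...` → y <= 10 is False, take else branch → m = 32
So m = 32

Answer: 32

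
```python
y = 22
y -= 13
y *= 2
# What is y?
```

Trace:
`y = 22` → y = 22
`y -= 13` → y = 9
`y *= 2` → y = 18
So y = 18

Answer: 18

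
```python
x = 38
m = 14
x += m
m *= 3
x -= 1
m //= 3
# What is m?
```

Trace:
`x = 38` → x = 38
`m = 14` → m = 14
`x += m` → x = 52
`m *= 3` → m = 42
`x -= 1` → x = 51
`m //= 3` → m = 14
So m = 14

Answer: 14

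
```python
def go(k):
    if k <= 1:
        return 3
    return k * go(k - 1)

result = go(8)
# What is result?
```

go(8) = 8 * 7 * 6 * 5 * 4 * 3 * 2 * 3 = 120960

Answer: 120960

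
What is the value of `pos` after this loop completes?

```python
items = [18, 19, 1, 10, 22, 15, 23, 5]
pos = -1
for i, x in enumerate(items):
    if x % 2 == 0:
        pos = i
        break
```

First even number index in [18, 19, 1, 10, 22, 15, 23, 5]
`pos` takes the values: -1 → 0

Answer: 0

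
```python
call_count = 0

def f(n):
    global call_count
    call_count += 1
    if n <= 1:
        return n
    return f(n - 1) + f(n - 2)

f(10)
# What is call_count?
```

Calls(n) = 1 + Calls(n-1) + Calls(n-2); Calls(0)=Calls(1)=1. For n=10 this gives 177.

Answer: 177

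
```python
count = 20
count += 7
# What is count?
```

Trace:
`count = 20` → count = 20
`count += 7` → count = 27
So count = 27

Answer: 27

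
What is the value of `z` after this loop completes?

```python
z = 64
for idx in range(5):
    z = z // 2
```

Halve 5 times: 64 // 2^5 = 2
`z` takes the values: 64 → 32 → 16 → 8 → 4 → 2

Answer: 2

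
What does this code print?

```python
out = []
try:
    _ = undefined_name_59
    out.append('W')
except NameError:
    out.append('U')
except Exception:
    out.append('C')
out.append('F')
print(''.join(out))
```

Execution trace: 'U' (except NameError) → 'F' (after the try/except). Output: UF

Answer: UF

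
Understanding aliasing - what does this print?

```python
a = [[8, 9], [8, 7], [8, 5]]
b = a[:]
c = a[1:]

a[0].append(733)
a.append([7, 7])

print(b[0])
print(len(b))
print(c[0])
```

Key concept: slice with nested mutation.
Step by step:
`a = [[8, 9], [8, 7], [8, 5]]` → a = [[8, 9], [8, 7], [8, 5]]
`b = a[:]` → b = [[8, 9], [8, 7], [8, 5]]
`c = a[1:]` → c = [[8, 7], [8, 5]]
`a[0].append(733)` → a = [[8, 9, 733], [8, 7], [8, 5]]; b = [[8, 9, 733], [8, 7], [8, 5]]
`a.append([7, 7])` → a = [[8, 9, 733], [8, 7], [8, 5], [7, 7]]
`print(b[0])` → prints [8, 9, 733]
`print(len(b))` → prints 3
`print(c[0])` → prints [8, 7]

Answer:
[8, 9, 733]
3
[8, 7]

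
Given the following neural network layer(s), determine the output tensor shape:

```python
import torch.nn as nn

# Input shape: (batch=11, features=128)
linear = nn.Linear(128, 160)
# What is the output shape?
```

Input: (11, 128) -> Output: (11, 160)

Answer: (11, 160)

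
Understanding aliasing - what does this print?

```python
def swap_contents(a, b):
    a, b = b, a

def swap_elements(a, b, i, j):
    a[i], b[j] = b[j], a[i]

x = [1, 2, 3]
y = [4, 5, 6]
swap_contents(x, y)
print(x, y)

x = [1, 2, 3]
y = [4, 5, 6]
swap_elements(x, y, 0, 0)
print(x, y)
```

Key concept: parameter rebinding vs mutation.
Step by step:
`x = [1, 2, 3]` → x = [1, 2, 3]
`y = [4, 5, 6]` → y = [4, 5, 6]
`swap_contents(x, y)` → no visible change to tracked variables
`print(x, y)` → prints [1, 2, 3] [4, 5, 6]
`x = [1, 2, 3]` → x = [1, 2, 3]
`y = [4, 5, 6]` → y = [4, 5, 6]
`swap_elements(x, y, 0, 0)` → x = [4, 2, 3]; y = [1, 5, 6]
`print(x, y)` → prints [4, 2, 3] [1, 5, 6]

Answer:
[1, 2, 3] [4, 5, 6]
[4, 2, 3] [1, 5, 6]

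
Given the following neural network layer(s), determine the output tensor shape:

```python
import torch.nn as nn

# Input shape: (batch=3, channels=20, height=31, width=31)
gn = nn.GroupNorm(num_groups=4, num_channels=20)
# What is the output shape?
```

Input: (3, 20, 31, 31) -> Output: (3, 20, 31, 31)

Answer: (3, 20, 31, 31)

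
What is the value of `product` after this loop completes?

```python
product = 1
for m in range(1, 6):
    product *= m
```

5! = 120
`product` takes the values: 1 → 2 → 6 → 24 → 120

Answer: 120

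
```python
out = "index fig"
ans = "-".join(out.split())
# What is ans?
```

Trace:
`out = "index fig"` → out = 'index fig'
`ans = "-".join(out.split())` → ans = 'index-fig'
So ans = 'index-fig'

Answer: 'index-fig'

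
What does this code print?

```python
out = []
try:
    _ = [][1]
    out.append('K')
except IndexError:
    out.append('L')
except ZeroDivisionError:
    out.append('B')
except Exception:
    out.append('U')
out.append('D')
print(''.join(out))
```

Execution trace: 'L' (except IndexError) → 'D' (after the try/except). Output: LD

Answer: LD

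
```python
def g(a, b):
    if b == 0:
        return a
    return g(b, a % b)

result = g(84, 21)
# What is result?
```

g(84, 21) -> g(21, 0) -> 21

Answer: 21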